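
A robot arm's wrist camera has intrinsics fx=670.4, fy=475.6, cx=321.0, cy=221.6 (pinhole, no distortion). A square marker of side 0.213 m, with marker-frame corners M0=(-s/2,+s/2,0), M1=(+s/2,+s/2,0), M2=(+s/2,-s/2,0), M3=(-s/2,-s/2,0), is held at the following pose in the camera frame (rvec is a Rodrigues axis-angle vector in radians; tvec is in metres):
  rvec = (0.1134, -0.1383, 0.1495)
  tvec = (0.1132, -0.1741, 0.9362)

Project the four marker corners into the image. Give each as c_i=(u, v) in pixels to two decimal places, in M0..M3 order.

c0=(315.45, 178.50) c1=(460.92, 194.66) c2=(487.82, 88.25) c3=(339.80, 68.08)

Intrinsics K: fx=670.4, fy=475.6, cx=321.0, cy=221.6
Marker side s = 0.213 m; corners in marker frame (Z=0):
  M0 = (-0.1065, +0.1065, 0)
  M1 = (+0.1065, +0.1065, 0)
  M2 = (+0.1065, -0.1065, 0)
  M3 = (-0.1065, -0.1065, 0)
rvec = (0.1134, -0.1383, 0.1495), |rvec| = θ = 0.23310 rad = 13.356°
Rodrigues: sinθ=0.23100, 1−cosθ=0.02705; R = I + sinθ·[k]× + (1−cosθ)·[k]×²:
    [+0.97936 -0.15596 -0.12861]
    [+0.14034 +0.98247 -0.12267]
    [+0.14549 +0.10208 +0.98408]
t = (0.1132, -0.1741, 0.9362) m
M0: Pc = R·M0+t = (-0.00771, -0.08441, +0.93158); u = 670.4·(-0.00771)/0.93158 + 321.0 = 315.4511, v = 475.6·(-0.08441)/0.93158 + 221.6 = 178.5044
M1: Pc = R·M1+t = (+0.20089, -0.05452, +0.96257); u = 670.4·(+0.20089)/0.96257 + 321.0 = 460.9155, v = 475.6·(-0.05452)/0.96257 + 221.6 = 194.6620
M2: Pc = R·M2+t = (+0.23411, -0.26379, +0.94082); u = 670.4·(+0.23411)/0.94082 + 321.0 = 487.8197, v = 475.6·(-0.26379)/0.94082 + 221.6 = 88.2517
M3: Pc = R·M3+t = (+0.02551, -0.29368, +0.90983); u = 670.4·(+0.02551)/0.90983 + 321.0 = 339.7953, v = 475.6·(-0.29368)/0.90983 + 221.6 = 68.0837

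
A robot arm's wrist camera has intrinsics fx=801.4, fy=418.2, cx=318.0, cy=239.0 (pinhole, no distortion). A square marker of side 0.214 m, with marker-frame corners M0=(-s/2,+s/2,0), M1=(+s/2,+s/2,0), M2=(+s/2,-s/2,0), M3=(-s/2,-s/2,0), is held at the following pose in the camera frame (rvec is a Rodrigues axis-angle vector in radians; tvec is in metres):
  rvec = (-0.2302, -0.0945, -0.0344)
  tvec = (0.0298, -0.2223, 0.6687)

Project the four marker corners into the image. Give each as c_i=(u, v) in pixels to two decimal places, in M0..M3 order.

Intrinsics K: fx=801.4, fy=418.2, cx=318.0, cy=239.0
Marker side s = 0.214 m; corners in marker frame (Z=0):
  M0 = (-0.1070, +0.1070, 0)
  M1 = (+0.1070, +0.1070, 0)
  M2 = (+0.1070, -0.1070, 0)
  M3 = (-0.1070, -0.1070, 0)
rvec = (-0.2302, -0.0945, -0.0344), |rvec| = θ = 0.25121 rad = 14.393°
Rodrigues: sinθ=0.24857, 1−cosθ=0.03139; R = I + sinθ·[k]× + (1−cosθ)·[k]×²:
    [+0.99497 +0.04486 -0.08957]
    [-0.02322 +0.97305 +0.22940]
    [+0.09745 -0.22617 +0.96920]
t = (0.0298, -0.2223, 0.6687) m
M0: Pc = R·M0+t = (-0.07186, -0.11570, +0.63407); u = 801.4·(-0.07186)/0.63407 + 318.0 = 227.1744, v = 418.2·(-0.11570)/0.63407 + 239.0 = 162.6914
M1: Pc = R·M1+t = (+0.14106, -0.12067, +0.65493); u = 801.4·(+0.14106)/0.65493 + 318.0 = 490.6099, v = 418.2·(-0.12067)/0.65493 + 239.0 = 161.9483
M2: Pc = R·M2+t = (+0.13146, -0.32890, +0.70333); u = 801.4·(+0.13146)/0.70333 + 318.0 = 467.7931, v = 418.2·(-0.32890)/0.70333 + 239.0 = 43.4345
M3: Pc = R·M3+t = (-0.08146, -0.32393, +0.68247); u = 801.4·(-0.08146)/0.68247 + 318.0 = 222.3429, v = 418.2·(-0.32393)/0.68247 + 239.0 = 40.5036

c0=(227.17, 162.69) c1=(490.61, 161.95) c2=(467.79, 43.43) c3=(222.34, 40.50)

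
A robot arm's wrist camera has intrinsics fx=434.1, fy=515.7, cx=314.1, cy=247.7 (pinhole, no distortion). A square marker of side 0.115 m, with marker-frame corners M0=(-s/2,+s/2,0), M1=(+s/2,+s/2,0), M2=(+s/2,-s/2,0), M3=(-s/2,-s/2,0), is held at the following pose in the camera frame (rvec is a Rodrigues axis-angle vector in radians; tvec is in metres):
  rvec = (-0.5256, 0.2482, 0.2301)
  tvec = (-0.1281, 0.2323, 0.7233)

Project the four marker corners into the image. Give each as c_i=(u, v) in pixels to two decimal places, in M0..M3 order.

Intrinsics K: fx=434.1, fy=515.7, cx=314.1, cy=247.7
Marker side s = 0.115 m; corners in marker frame (Z=0):
  M0 = (-0.0575, +0.0575, 0)
  M1 = (+0.0575, +0.0575, 0)
  M2 = (+0.0575, -0.0575, 0)
  M3 = (-0.0575, -0.0575, 0)
rvec = (-0.5256, 0.2482, 0.2301), |rvec| = θ = 0.62514 rad = 35.818°
Rodrigues: sinθ=0.58521, 1−cosθ=0.18912; R = I + sinθ·[k]× + (1−cosθ)·[k]×²:
    [+0.94457 -0.27853 +0.17382]
    [+0.15227 +0.84069 +0.51967]
    [-0.29087 -0.46439 +0.83650]
t = (-0.1281, 0.2323, 0.7233) m
M0: Pc = R·M0+t = (-0.19843, +0.27188, +0.71332); u = 434.1·(-0.19843)/0.71332 + 314.1 = 193.3444, v = 515.7·(+0.27188)/0.71332 + 247.7 = 444.2598
M1: Pc = R·M1+t = (-0.08980, +0.28940, +0.67987); u = 434.1·(-0.08980)/0.67987 + 314.1 = 256.7605, v = 515.7·(+0.28940)/0.67987 + 247.7 = 467.2136
M2: Pc = R·M2+t = (-0.05777, +0.19272, +0.73328); u = 434.1·(-0.05777)/0.73328 + 314.1 = 279.8991, v = 515.7·(+0.19272)/0.73328 + 247.7 = 383.2335
M3: Pc = R·M3+t = (-0.16640, +0.17520, +0.76673); u = 434.1·(-0.16640)/0.76673 + 314.1 = 219.8907, v = 515.7·(+0.17520)/0.76673 + 247.7 = 365.5424

c0=(193.34, 444.26) c1=(256.76, 467.21) c2=(279.90, 383.23) c3=(219.89, 365.54)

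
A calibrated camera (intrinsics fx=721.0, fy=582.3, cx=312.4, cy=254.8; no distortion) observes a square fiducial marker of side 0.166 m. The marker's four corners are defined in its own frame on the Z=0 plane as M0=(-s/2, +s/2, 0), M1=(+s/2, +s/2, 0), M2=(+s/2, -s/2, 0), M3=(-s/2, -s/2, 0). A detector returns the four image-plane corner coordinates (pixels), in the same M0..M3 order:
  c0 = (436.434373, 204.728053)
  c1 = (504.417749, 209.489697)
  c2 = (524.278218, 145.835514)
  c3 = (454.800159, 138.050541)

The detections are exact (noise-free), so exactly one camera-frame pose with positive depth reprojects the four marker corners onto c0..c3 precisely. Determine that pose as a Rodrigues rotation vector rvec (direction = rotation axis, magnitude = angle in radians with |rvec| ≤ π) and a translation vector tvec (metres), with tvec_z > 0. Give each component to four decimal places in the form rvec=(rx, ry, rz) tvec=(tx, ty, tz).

Intrinsics K: fx=721.0, fy=582.3, cx=312.4, cy=254.8
Marker side s = 0.166 m; corners in marker frame (Z=0):
  M0 = (-0.0830, +0.0830, 0)
  M1 = (+0.0830, +0.0830, 0)
  M2 = (+0.0830, -0.0830, 0)
  M3 = (-0.0830, -0.0830, 0)
Detected image corners:
  c0 = (436.434373, 204.728053) px
  c1 = (504.417749, 209.489697) px
  c2 = (524.278218, 145.835514) px
  c3 = (454.800159, 138.050541) px
Planar DLT: solve 8×8 A·h = b for H (H[2,2]=1):
  H  [+538.71902 -17.66337 +480.56274]
  H  [+82.99922 +427.84733 +175.14338]
  H  [+0.25991 +0.20328 +1.00000]
B = K⁻¹H; ‖b₁‖=0.686337, ‖b₂‖=0.686337; λ = 2/(‖b₁‖+‖b₂‖) = 1.457010, sign → tz>0 ⇒ λ=+1.457010
r₁ = λ·B[:,0] = (+0.92457,+0.04197,+0.37870); r₂ = λ·B[:,1] = (-0.16403,+0.94094,+0.29619)
r₃ = r₁×r₂ = (-0.34390,-0.33596,+0.87685); SVD([r₁ r₂ r₃]) → R = UVᵀ:
  R  [+0.92457 -0.16403 -0.34390]
  R  [+0.04197 +0.94094 -0.33596]
  R  [+0.37870 +0.29619 +0.87685]
t = (+0.33983, -0.19931, +1.45701) m
tr R = 2.742355; θ = arccos((tr R − 1)/2) = 0.513201 rad = 29.404°
axis k = ((R−Rᵀ)₃₂, (R−Rᵀ)₁₃, (R−Rᵀ)₂₁) / (2 sinθ) = (+0.643779, -0.735892, +0.209787)
rvec = θ·k = (+0.330388, -0.377661, +0.107663)

rvec=(0.3304, -0.3777, 0.1077) tvec=(0.3398, -0.1993, 1.4570)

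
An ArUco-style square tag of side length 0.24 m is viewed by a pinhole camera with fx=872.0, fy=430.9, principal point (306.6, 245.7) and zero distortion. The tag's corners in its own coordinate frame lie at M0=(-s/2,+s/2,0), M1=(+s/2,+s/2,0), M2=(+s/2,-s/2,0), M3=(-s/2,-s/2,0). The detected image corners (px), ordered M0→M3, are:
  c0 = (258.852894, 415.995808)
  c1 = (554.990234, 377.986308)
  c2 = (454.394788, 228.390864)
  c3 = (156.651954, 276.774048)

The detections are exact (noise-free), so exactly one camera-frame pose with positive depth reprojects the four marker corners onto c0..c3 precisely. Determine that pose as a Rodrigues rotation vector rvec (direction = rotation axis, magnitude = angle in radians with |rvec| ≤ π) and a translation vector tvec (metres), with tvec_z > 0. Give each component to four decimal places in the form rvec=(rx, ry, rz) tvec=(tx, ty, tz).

rvec=(0.1042, 0.1638, -0.3262) tvec=(0.0348, 0.1247, 0.6655)

Intrinsics K: fx=872.0, fy=430.9, cx=306.6, cy=245.7
Marker side s = 0.24 m; corners in marker frame (Z=0):
  M0 = (-0.1200, +0.1200, 0)
  M1 = (+0.1200, +0.1200, 0)
  M2 = (+0.1200, -0.1200, 0)
  M3 = (-0.1200, -0.1200, 0)
Detected image corners:
  c0 = (258.852894, 415.995808) px
  c1 = (554.990234, 377.986308) px
  c2 = (454.394788, 228.390864) px
  c3 = (156.651954, 276.774048) px
Planar DLT: solve 8×8 A·h = b for H (H[2,2]=1):
  H  [+1142.64178 +462.91525 +352.18146]
  H  [-265.90945 +637.77248 +326.45540]
  H  [-0.26546 +0.11318 +1.00000]
B = K⁻¹H; ‖b₁‖=1.502588, ‖b₂‖=1.502588; λ = 2/(‖b₁‖+‖b₂‖) = 0.665518, sign → tz>0 ⇒ λ=+0.665518
r₁ = λ·B[:,0] = (+0.93419,-0.30996,-0.17667); r₂ = λ·B[:,1] = (+0.32682,+0.94208,+0.07532)
r₃ = r₁×r₂ = (+0.14309,-0.12810,+0.98138); SVD([r₁ r₂ r₃]) → R = UVᵀ:
  R  [+0.93419 +0.32682 +0.14309]
  R  [-0.30996 +0.94208 -0.12810]
  R  [-0.17667 +0.07532 +0.98138]
t = (+0.03479, +0.12473, +0.66552) m
tr R = 2.857658; θ = arccos((tr R − 1)/2) = 0.379557 rad = 21.747°
axis k = ((R−Rᵀ)₃₂, (R−Rᵀ)₁₃, (R−Rᵀ)₂₁) / (2 sinθ) = (+0.274520, +0.431513, -0.859322)
rvec = θ·k = (+0.104196, +0.163784, -0.326162)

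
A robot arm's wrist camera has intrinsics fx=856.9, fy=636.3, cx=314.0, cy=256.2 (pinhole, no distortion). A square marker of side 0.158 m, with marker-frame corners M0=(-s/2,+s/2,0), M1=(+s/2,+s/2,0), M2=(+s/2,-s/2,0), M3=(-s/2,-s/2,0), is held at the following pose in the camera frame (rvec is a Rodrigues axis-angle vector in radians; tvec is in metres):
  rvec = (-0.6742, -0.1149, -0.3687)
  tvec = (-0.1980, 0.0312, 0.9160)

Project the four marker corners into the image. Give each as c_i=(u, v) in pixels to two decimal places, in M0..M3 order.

c0=(70.40, 339.40) c1=(221.84, 302.58) c2=(179.52, 224.38) c3=(41.42, 254.68)

Intrinsics K: fx=856.9, fy=636.3, cx=314.0, cy=256.2
Marker side s = 0.158 m; corners in marker frame (Z=0):
  M0 = (-0.0790, +0.0790, 0)
  M1 = (+0.0790, +0.0790, 0)
  M2 = (+0.0790, -0.0790, 0)
  M3 = (-0.0790, -0.0790, 0)
rvec = (-0.6742, -0.1149, -0.3687), |rvec| = θ = 0.77697 rad = 44.517°
Rodrigues: sinθ=0.70112, 1−cosθ=0.28696; R = I + sinθ·[k]× + (1−cosθ)·[k]×²:
    [+0.92911 +0.36953 +0.01448]
    [-0.29588 +0.71931 +0.62852]
    [+0.22184 -0.58825 +0.77766]
t = (-0.1980, 0.0312, 0.9160) m
M0: Pc = R·M0+t = (-0.24221, +0.11140, +0.85200); u = 856.9·(-0.24221)/0.85200 + 314.0 = 70.4014, v = 636.3·(+0.11140)/0.85200 + 256.2 = 339.3972
M1: Pc = R·M1+t = (-0.09541, +0.06465, +0.88705); u = 856.9·(-0.09541)/0.88705 + 314.0 = 221.8355, v = 636.3·(+0.06465)/0.88705 + 256.2 = 302.5753
M2: Pc = R·M2+t = (-0.15379, -0.04900, +0.98000); u = 856.9·(-0.15379)/0.98000 + 314.0 = 179.5244, v = 636.3·(-0.04900)/0.98000 + 256.2 = 224.3845
M3: Pc = R·M3+t = (-0.30059, -0.00225, +0.94495); u = 856.9·(-0.30059)/0.94495 + 314.0 = 41.4156, v = 636.3·(-0.00225)/0.94495 + 256.2 = 254.6842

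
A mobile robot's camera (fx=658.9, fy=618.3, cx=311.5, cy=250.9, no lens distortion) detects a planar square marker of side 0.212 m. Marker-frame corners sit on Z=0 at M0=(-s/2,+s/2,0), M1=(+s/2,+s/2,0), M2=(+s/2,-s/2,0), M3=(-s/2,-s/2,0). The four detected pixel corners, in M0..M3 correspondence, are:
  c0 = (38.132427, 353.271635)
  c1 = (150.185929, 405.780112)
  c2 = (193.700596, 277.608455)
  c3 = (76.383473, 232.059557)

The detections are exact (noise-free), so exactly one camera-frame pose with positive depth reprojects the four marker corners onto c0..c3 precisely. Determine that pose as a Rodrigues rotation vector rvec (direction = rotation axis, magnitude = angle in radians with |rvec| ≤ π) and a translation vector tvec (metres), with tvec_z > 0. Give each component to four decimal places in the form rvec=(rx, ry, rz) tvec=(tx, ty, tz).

Intrinsics K: fx=658.9, fy=618.3, cx=311.5, cy=250.9
Marker side s = 0.212 m; corners in marker frame (Z=0):
  M0 = (-0.1060, +0.1060, 0)
  M1 = (+0.1060, +0.1060, 0)
  M2 = (+0.1060, -0.1060, 0)
  M3 = (-0.1060, -0.1060, 0)
Detected image corners:
  c0 = (38.132427, 353.271635) px
  c1 = (150.185929, 405.780112) px
  c2 = (193.700596, 277.608455) px
  c3 = (76.383473, 232.059557) px
Planar DLT: solve 8×8 A·h = b for H (H[2,2]=1):
  H  [+505.80861 -180.11478 +112.51020]
  H  [+134.53442 +621.75436 +317.09676]
  H  [-0.30557 +0.10756 +1.00000]
B = K⁻¹H; ‖b₁‖=1.020787, ‖b₂‖=1.020787; λ = 2/(‖b₁‖+‖b₂‖) = 0.979636, sign → tz>0 ⇒ λ=+0.979636
r₁ = λ·B[:,0] = (+0.89354,+0.33463,-0.29935); r₂ = λ·B[:,1] = (-0.31761,+0.94235,+0.10537)
r₃ = r₁×r₂ = (+0.31735,+0.00092,+0.94831); SVD([r₁ r₂ r₃]) → R = UVᵀ:
  R  [+0.89354 -0.31761 +0.31735]
  R  [+0.33463 +0.94235 +0.00092]
  R  [-0.29935 +0.10537 +0.94831]
t = (-0.29585, +0.10488, +0.97964) m
tr R = 2.784200; θ = arccos((tr R − 1)/2) = 0.468825 rad = 26.862°
axis k = ((R−Rᵀ)₃₂, (R−Rᵀ)₁₃, (R−Rᵀ)₂₁) / (2 sinθ) = (+0.115587, +0.682428, +0.721756)
rvec = θ·k = (+0.054190, +0.319939, +0.338377)

rvec=(0.0542, 0.3199, 0.3384) tvec=(-0.2959, 0.1049, 0.9796)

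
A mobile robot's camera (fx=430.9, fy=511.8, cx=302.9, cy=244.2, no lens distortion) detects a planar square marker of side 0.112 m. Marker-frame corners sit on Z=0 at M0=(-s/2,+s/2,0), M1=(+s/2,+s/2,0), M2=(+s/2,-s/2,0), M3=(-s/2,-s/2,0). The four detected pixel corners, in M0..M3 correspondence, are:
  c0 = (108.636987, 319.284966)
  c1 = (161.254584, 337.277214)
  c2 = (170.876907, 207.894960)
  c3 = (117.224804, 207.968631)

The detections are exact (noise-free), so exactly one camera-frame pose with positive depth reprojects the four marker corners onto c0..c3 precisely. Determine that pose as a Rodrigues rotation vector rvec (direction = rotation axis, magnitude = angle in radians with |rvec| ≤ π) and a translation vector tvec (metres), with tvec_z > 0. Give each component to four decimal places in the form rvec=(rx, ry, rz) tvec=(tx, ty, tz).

Intrinsics K: fx=430.9, fy=511.8, cx=302.9, cy=244.2
Marker side s = 0.112 m; corners in marker frame (Z=0):
  M0 = (-0.0560, +0.0560, 0)
  M1 = (+0.0560, +0.0560, 0)
  M2 = (+0.0560, -0.0560, 0)
  M3 = (-0.0560, -0.0560, 0)
Detected image corners:
  c0 = (108.636987, 319.284966) px
  c1 = (161.254584, 337.277214) px
  c2 = (170.876907, 207.894960) px
  c3 = (117.224804, 207.968631) px
Planar DLT: solve 8×8 A·h = b for H (H[2,2]=1):
  H  [+288.03701 -88.64043 +137.52443]
  H  [-278.49513 +1053.73135 +267.58547]
  H  [-1.33618 -0.05513 +1.00000]
B = K⁻¹H; ‖b₁‖=2.092578, ‖b₂‖=2.092578; λ = 2/(‖b₁‖+‖b₂‖) = 0.477879, sign → tz>0 ⇒ λ=+0.477879
r₁ = λ·B[:,0] = (+0.76830,+0.04463,-0.63854); r₂ = λ·B[:,1] = (-0.07978,+0.99646,-0.02635)
r₃ = r₁×r₂ = (+0.63510,+0.07119,+0.76914); SVD([r₁ r₂ r₃]) → R = UVᵀ:
  R  [+0.76830 -0.07978 +0.63510]
  R  [+0.04463 +0.99646 +0.07119]
  R  [-0.63854 -0.02635 +0.76914]
t = (-0.18341, +0.02184, +0.47788) m
tr R = 2.533903; θ = arccos((tr R − 1)/2) = 0.696720 rad = 39.919°
axis k = ((R−Rᵀ)₃₂, (R−Rᵀ)₁₃, (R−Rᵀ)₂₁) / (2 sinθ) = (-0.075995, +0.992384, +0.096943)
rvec = θ·k = (-0.052947, +0.691414, +0.067542)

rvec=(-0.0529, 0.6914, 0.0675) tvec=(-0.1834, 0.0218, 0.4779)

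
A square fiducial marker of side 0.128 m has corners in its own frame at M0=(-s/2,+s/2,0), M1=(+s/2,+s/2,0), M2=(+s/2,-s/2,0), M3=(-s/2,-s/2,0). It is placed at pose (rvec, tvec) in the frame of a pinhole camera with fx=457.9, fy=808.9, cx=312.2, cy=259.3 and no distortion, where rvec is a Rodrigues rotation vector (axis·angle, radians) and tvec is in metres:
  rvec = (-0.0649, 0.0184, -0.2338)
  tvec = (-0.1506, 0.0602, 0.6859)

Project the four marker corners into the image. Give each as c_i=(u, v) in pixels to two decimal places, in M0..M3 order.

c0=(179.28, 421.92) c1=(262.73, 386.96) c2=(243.71, 239.61) c3=(161.32, 274.44)

Intrinsics K: fx=457.9, fy=808.9, cx=312.2, cy=259.3
Marker side s = 0.128 m; corners in marker frame (Z=0):
  M0 = (-0.0640, +0.0640, 0)
  M1 = (+0.0640, +0.0640, 0)
  M2 = (+0.0640, -0.0640, 0)
  M3 = (-0.0640, -0.0640, 0)
rvec = (-0.0649, 0.0184, -0.2338), |rvec| = θ = 0.24334 rad = 13.942°
Rodrigues: sinθ=0.24094, 1−cosθ=0.02946; R = I + sinθ·[k]× + (1−cosθ)·[k]×²:
    [+0.97263 +0.23091 +0.02577]
    [-0.23209 +0.97071 +0.06212]
    [-0.01067 -0.06640 +0.99774]
t = (-0.1506, 0.0602, 0.6859) m
M0: Pc = R·M0+t = (-0.19807, +0.13718, +0.68233); u = 457.9·(-0.19807)/0.68233 + 312.2 = 179.2788, v = 808.9·(+0.13718)/0.68233 + 259.3 = 421.9249
M1: Pc = R·M1+t = (-0.07357, +0.10747, +0.68097); u = 457.9·(-0.07357)/0.68097 + 312.2 = 262.7273, v = 808.9·(+0.10747)/0.68097 + 259.3 = 386.9618
M2: Pc = R·M2+t = (-0.10313, -0.01678, +0.68947); u = 457.9·(-0.10313)/0.68947 + 312.2 = 243.7081, v = 808.9·(-0.01678)/0.68947 + 259.3 = 239.6141
M3: Pc = R·M3+t = (-0.22763, +0.01293, +0.69083); u = 457.9·(-0.22763)/0.69083 + 312.2 = 161.3238, v = 808.9·(+0.01293)/0.69083 + 259.3 = 274.4383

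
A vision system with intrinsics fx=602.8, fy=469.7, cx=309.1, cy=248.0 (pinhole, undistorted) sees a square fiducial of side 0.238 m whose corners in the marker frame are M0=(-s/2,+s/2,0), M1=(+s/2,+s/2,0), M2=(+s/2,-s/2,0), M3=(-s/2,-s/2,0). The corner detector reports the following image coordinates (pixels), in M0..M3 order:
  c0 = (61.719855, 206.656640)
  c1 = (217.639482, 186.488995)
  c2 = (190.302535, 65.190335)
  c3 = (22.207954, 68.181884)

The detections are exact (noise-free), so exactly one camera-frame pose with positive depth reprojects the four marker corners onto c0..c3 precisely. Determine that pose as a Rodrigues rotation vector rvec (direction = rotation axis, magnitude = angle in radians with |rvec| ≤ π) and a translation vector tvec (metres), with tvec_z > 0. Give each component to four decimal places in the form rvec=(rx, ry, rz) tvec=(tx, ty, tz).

Intrinsics K: fx=602.8, fy=469.7, cx=309.1, cy=248.0
Marker side s = 0.238 m; corners in marker frame (Z=0):
  M0 = (-0.1190, +0.1190, 0)
  M1 = (+0.1190, +0.1190, 0)
  M2 = (+0.1190, -0.1190, 0)
  M3 = (-0.1190, -0.1190, 0)
Detected image corners:
  c0 = (61.719855, 206.656640) px
  c1 = (217.639482, 186.488995) px
  c2 = (190.302535, 65.190335) px
  c3 = (22.207954, 68.181884) px
Planar DLT: solve 8×8 A·h = b for H (H[2,2]=1):
  H  [+750.59002 +162.97921 +128.88586]
  H  [+25.95256 +569.27690 +132.76079]
  H  [+0.57323 +0.19749 +1.00000]
B = K⁻¹H; ‖b₁‖=1.137829, ‖b₂‖=1.137829; λ = 2/(‖b₁‖+‖b₂‖) = 0.878867, sign → tz>0 ⇒ λ=+0.878867
r₁ = λ·B[:,0] = (+0.83601,-0.21744,+0.50380); r₂ = λ·B[:,1] = (+0.14862,+0.97354,+0.17357)
r₃ = r₁×r₂ = (-0.52821,-0.07023,+0.84621); SVD([r₁ r₂ r₃]) → R = UVᵀ:
  R  [+0.83601 +0.14862 -0.52821]
  R  [-0.21744 +0.97354 -0.07023]
  R  [+0.50380 +0.17357 +0.84621]
t = (-0.26275, -0.21563, +0.87887) m
tr R = 2.655756; θ = arccos((tr R − 1)/2) = 0.595482 rad = 34.119°
axis k = ((R−Rᵀ)₃₂, (R−Rᵀ)₁₃, (R−Rᵀ)₂₁) / (2 sinθ) = (+0.217329, -0.919940, -0.326309)
rvec = θ·k = (+0.129416, -0.547808, -0.194311)

rvec=(0.1294, -0.5478, -0.1943) tvec=(-0.2627, -0.2156, 0.8789)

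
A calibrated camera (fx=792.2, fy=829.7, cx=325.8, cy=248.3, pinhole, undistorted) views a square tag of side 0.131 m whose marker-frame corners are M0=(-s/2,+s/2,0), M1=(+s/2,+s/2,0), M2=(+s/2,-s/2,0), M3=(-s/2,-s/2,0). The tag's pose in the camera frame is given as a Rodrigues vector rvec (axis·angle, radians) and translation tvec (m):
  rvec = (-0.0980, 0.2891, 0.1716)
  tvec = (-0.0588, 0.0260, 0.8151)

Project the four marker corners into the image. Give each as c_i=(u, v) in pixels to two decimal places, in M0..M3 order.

Intrinsics K: fx=792.2, fy=829.7, cx=325.8, cy=248.3
Marker side s = 0.131 m; corners in marker frame (Z=0):
  M0 = (-0.0655, +0.0655, 0)
  M1 = (+0.0655, +0.0655, 0)
  M2 = (+0.0655, -0.0655, 0)
  M3 = (-0.0655, -0.0655, 0)
rvec = (-0.0980, 0.2891, 0.1716), |rvec| = θ = 0.35018 rad = 20.064°
Rodrigues: sinθ=0.34307, 1−cosθ=0.06069; R = I + sinθ·[k]× + (1−cosθ)·[k]×²:
    [+0.94406 -0.18214 +0.27490]
    [+0.15409 +0.98067 +0.12056]
    [-0.29155 -0.07146 +0.95388]
t = (-0.0588, 0.0260, 0.8151) m
M0: Pc = R·M0+t = (-0.13257, +0.08014, +0.82952); u = 792.2·(-0.13257)/0.82952 + 325.8 = 199.1975, v = 829.7·(+0.08014)/0.82952 + 248.3 = 328.4588
M1: Pc = R·M1+t = (-0.00889, +0.10033, +0.79132); u = 792.2·(-0.00889)/0.79132 + 325.8 = 316.8963, v = 829.7·(+0.10033)/0.79132 + 248.3 = 353.4928
M2: Pc = R·M2+t = (+0.01497, -0.02814, +0.80068); u = 792.2·(+0.01497)/0.80068 + 325.8 = 340.6074, v = 829.7·(-0.02814)/0.80068 + 248.3 = 219.1391
M3: Pc = R·M3+t = (-0.10871, -0.04833, +0.83888); u = 792.2·(-0.10871)/0.83888 + 325.8 = 223.1425, v = 829.7·(-0.04833)/0.83888 + 248.3 = 200.5015

c0=(199.20, 328.46) c1=(316.90, 353.49) c2=(340.61, 219.14) c3=(223.14, 200.50)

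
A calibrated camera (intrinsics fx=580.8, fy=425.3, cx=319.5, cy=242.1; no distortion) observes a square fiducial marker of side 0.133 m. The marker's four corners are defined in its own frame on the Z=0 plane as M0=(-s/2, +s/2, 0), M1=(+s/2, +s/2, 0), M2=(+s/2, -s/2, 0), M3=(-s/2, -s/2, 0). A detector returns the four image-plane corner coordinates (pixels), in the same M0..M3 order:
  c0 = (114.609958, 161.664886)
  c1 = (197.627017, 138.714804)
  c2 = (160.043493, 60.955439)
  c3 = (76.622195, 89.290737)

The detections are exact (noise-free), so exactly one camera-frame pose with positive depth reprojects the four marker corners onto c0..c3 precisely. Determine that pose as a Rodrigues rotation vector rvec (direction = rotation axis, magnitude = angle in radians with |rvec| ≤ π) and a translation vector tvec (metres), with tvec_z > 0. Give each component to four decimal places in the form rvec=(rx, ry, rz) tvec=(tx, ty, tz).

rvec=(0.2353, 0.3204, -0.2821) tvec=(-0.2354, -0.2254, 0.7462)

Intrinsics K: fx=580.8, fy=425.3, cx=319.5, cy=242.1
Marker side s = 0.133 m; corners in marker frame (Z=0):
  M0 = (-0.0665, +0.0665, 0)
  M1 = (+0.0665, +0.0665, 0)
  M2 = (+0.0665, -0.0665, 0)
  M3 = (-0.0665, -0.0665, 0)
Detected image corners:
  c0 = (114.609958, 161.664886) px
  c1 = (197.627017, 138.714804) px
  c2 = (160.043493, 60.955439) px
  c3 = (76.622195, 89.290737) px
Planar DLT: solve 8×8 A·h = b for H (H[2,2]=1):
  H  [+563.08622 +317.58281 +136.26955]
  H  [-243.86387 +591.24558 +113.65353]
  H  [-0.45616 +0.24364 +1.00000]
B = K⁻¹H; ‖b₁‖=1.340140, ‖b₂‖=1.340140; λ = 2/(‖b₁‖+‖b₂‖) = 0.746191, sign → tz>0 ⇒ λ=+0.746191
r₁ = λ·B[:,0] = (+0.91068,-0.23410,-0.34038); r₂ = λ·B[:,1] = (+0.30801,+0.93385,+0.18180)
r₃ = r₁×r₂ = (+0.27531,-0.27041,+0.92254); SVD([r₁ r₂ r₃]) → R = UVᵀ:
  R  [+0.91068 +0.30801 +0.27531]
  R  [-0.23410 +0.93385 -0.27041]
  R  [-0.34038 +0.18180 +0.92254]
t = (-0.23541, -0.22536, +0.74619) m
tr R = 2.767074; θ = arccos((tr R − 1)/2) = 0.487436 rad = 27.928°
axis k = ((R−Rᵀ)₃₂, (R−Rᵀ)₁₃, (R−Rᵀ)₂₁) / (2 sinθ) = (+0.482758, +0.657284, -0.578725)
rvec = θ·k = (+0.235314, +0.320383, -0.282091)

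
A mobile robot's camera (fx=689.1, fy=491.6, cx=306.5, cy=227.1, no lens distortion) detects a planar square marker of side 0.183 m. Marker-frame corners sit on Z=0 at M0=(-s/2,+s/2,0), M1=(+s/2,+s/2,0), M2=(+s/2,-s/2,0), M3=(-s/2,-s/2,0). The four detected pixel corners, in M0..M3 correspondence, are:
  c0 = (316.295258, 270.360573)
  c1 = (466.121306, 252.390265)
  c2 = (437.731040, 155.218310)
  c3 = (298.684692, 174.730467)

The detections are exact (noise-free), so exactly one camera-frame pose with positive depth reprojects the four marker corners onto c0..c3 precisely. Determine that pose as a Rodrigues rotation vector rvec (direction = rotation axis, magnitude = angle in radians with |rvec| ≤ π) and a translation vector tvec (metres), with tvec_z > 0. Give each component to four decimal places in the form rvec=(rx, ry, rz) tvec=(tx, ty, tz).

Intrinsics K: fx=689.1, fy=491.6, cx=306.5, cy=227.1
Marker side s = 0.183 m; corners in marker frame (Z=0):
  M0 = (-0.0915, +0.0915, 0)
  M1 = (+0.0915, +0.0915, 0)
  M2 = (+0.0915, -0.0915, 0)
  M3 = (-0.0915, -0.0915, 0)
Detected image corners:
  c0 = (316.295258, 270.360573) px
  c1 = (466.121306, 252.390265) px
  c2 = (437.731040, 155.218310) px
  c3 = (298.684692, 174.730467) px
Planar DLT: solve 8×8 A·h = b for H (H[2,2]=1):
  H  [+726.84791 -19.83075 +378.23764]
  H  [-137.02453 +445.26855 +211.62841]
  H  [-0.16168 -0.38208 +1.00000]
B = K⁻¹H; ‖b₁‖=1.156376, ‖b₂‖=1.156376; λ = 2/(‖b₁‖+‖b₂‖) = 0.864770, sign → tz>0 ⇒ λ=+0.864770
r₁ = λ·B[:,0] = (+0.97433,-0.17645,-0.13982); r₂ = λ·B[:,1] = (+0.12208,+0.93591,-0.33041)
r₃ = r₁×r₂ = (+0.18916,+0.30486,+0.93342); SVD([r₁ r₂ r₃]) → R = UVᵀ:
  R  [+0.97433 +0.12208 +0.18916]
  R  [-0.17645 +0.93591 +0.30486]
  R  [-0.13982 -0.33041 +0.93342]
t = (+0.09003, -0.02722, +0.86477) m
tr R = 2.843659; θ = arccos((tr R − 1)/2) = 0.398022 rad = 22.805°
axis k = ((R−Rᵀ)₃₂, (R−Rᵀ)₁₃, (R−Rᵀ)₂₁) / (2 sinθ) = (-0.819514, +0.424376, -0.385100)
rvec = θ·k = (-0.326184, +0.168911, -0.153278)

rvec=(-0.3262, 0.1689, -0.1533) tvec=(0.0900, -0.0272, 0.8648)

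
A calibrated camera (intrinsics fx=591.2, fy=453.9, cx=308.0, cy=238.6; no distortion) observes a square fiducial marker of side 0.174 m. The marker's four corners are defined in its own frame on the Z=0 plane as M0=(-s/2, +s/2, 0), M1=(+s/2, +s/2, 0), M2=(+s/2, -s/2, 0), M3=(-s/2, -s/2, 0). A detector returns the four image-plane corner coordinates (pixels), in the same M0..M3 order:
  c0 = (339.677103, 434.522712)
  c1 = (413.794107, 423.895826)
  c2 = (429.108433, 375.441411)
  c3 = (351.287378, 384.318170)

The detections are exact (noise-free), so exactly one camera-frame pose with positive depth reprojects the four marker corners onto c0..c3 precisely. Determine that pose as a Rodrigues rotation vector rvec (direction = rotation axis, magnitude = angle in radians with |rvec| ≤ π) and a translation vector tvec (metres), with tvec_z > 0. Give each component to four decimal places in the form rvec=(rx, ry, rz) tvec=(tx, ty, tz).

rvec=(0.4284, -0.3364, 0.0411) tvec=(0.1575, 0.4485, 1.2223)

Intrinsics K: fx=591.2, fy=453.9, cx=308.0, cy=238.6
Marker side s = 0.174 m; corners in marker frame (Z=0):
  M0 = (-0.0870, +0.0870, 0)
  M1 = (+0.0870, +0.0870, 0)
  M2 = (+0.0870, -0.0870, 0)
  M3 = (-0.0870, -0.0870, 0)
Detected image corners:
  c0 = (339.677103, 434.522712) px
  c1 = (413.794107, 423.895826) px
  c2 = (429.108433, 375.441411) px
  c3 = (351.287378, 384.318170) px
Planar DLT: solve 8×8 A·h = b for H (H[2,2]=1):
  H  [+539.34010 +48.09420 +384.16276]
  H  [+52.51540 +416.00772 +405.13402]
  H  [+0.26871 +0.32783 +1.00000]
B = K⁻¹H; ‖b₁‖=0.818101, ‖b₂‖=0.818101; λ = 2/(‖b₁‖+‖b₂‖) = 1.222343, sign → tz>0 ⇒ λ=+1.222343
r₁ = λ·B[:,0] = (+0.94400,-0.03123,+0.32845); r₂ = λ·B[:,1] = (-0.10933,+0.90965,+0.40072)
r₃ = r₁×r₂ = (-0.31129,-0.41419,+0.85530); SVD([r₁ r₂ r₃]) → R = UVᵀ:
  R  [+0.94400 -0.10933 -0.31129]
  R  [-0.03123 +0.90965 -0.41419]
  R  [+0.32845 +0.40072 +0.85530]
t = (+0.15747, +0.44847, +1.22234) m
tr R = 2.708959; θ = arccos((tr R − 1)/2) = 0.546248 rad = 31.298°
axis k = ((R−Rᵀ)₃₂, (R−Rᵀ)₁₃, (R−Rᵀ)₂₁) / (2 sinθ) = (+0.784349, -0.615748, +0.075166)
rvec = θ·k = (+0.428450, -0.336352, +0.041059)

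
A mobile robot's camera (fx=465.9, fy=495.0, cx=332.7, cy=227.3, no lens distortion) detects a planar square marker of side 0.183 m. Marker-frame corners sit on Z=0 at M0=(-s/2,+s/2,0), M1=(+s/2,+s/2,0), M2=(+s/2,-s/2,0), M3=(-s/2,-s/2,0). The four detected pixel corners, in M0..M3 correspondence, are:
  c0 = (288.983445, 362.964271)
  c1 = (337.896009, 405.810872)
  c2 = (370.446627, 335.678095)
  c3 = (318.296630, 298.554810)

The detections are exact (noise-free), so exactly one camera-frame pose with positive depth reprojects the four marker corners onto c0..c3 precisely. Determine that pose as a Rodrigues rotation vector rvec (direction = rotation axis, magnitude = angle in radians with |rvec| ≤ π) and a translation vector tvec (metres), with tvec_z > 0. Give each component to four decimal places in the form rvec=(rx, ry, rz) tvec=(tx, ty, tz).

rvec=(-0.0870, 0.6335, 0.4513) tvec=(-0.0128, 0.2961, 1.1945)

Intrinsics K: fx=465.9, fy=495.0, cx=332.7, cy=227.3
Marker side s = 0.183 m; corners in marker frame (Z=0):
  M0 = (-0.0915, +0.0915, 0)
  M1 = (+0.0915, +0.0915, 0)
  M2 = (+0.0915, -0.0915, 0)
  M3 = (-0.0915, -0.0915, 0)
Detected image corners:
  c0 = (288.983445, 362.964271) px
  c1 = (337.896009, 405.810872) px
  c2 = (370.446627, 335.678095) px
  c3 = (318.296630, 298.554810) px
Planar DLT: solve 8×8 A·h = b for H (H[2,2]=1):
  H  [+113.78657 -152.82863 +327.69692]
  H  [+45.48362 +383.74383 +349.99715]
  H  [-0.49346 +0.04803 +1.00000]
B = K⁻¹H; ‖b₁‖=0.837183, ‖b₂‖=0.837183; λ = 2/(‖b₁‖+‖b₂‖) = 1.194482, sign → tz>0 ⇒ λ=+1.194482
r₁ = λ·B[:,0] = (+0.71264,+0.38042,-0.58943); r₂ = λ·B[:,1] = (-0.43280,+0.89966,+0.05738)
r₃ = r₁×r₂ = (+0.55211,+0.21421,+0.80578); SVD([r₁ r₂ r₃]) → R = UVᵀ:
  R  [+0.71264 -0.43280 +0.55211]
  R  [+0.38042 +0.89966 +0.21421]
  R  [-0.58943 +0.05738 +0.80578]
t = (-0.01283, +0.29608, +1.19448) m
tr R = 2.418084; θ = arccos((tr R − 1)/2) = 0.782658 rad = 44.843°
axis k = ((R−Rᵀ)₃₂, (R−Rᵀ)₁₃, (R−Rᵀ)₂₁) / (2 sinθ) = (-0.111207, +0.809415, +0.576612)
rvec = θ·k = (-0.087037, +0.633495, +0.451290)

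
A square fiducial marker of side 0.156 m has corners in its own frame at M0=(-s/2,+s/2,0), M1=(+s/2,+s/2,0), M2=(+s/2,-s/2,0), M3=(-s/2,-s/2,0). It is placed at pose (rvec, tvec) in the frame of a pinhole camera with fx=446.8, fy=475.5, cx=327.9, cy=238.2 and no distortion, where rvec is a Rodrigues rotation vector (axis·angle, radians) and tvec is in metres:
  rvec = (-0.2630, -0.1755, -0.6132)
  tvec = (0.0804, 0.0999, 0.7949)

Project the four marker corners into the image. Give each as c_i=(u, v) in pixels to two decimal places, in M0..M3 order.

c0=(365.17, 365.37) c1=(433.64, 308.94) c2=(380.37, 236.01) c3=(311.97, 286.87)

Intrinsics K: fx=446.8, fy=475.5, cx=327.9, cy=238.2
Marker side s = 0.156 m; corners in marker frame (Z=0):
  M0 = (-0.0780, +0.0780, 0)
  M1 = (+0.0780, +0.0780, 0)
  M2 = (+0.0780, -0.0780, 0)
  M3 = (-0.0780, -0.0780, 0)
rvec = (-0.2630, -0.1755, -0.6132), |rvec| = θ = 0.68992 rad = 39.529°
Rodrigues: sinθ=0.63647, 1−cosθ=0.22870; R = I + sinθ·[k]× + (1−cosθ)·[k]×²:
    [+0.80453 +0.58788 -0.08442]
    [-0.54352 +0.78610 +0.29433]
    [+0.23939 -0.19092 +0.95197]
t = (0.0804, 0.0999, 0.7949) m
M0: Pc = R·M0+t = (+0.06350, +0.20361, +0.76134); u = 446.8·(+0.06350)/0.76134 + 327.9 = 365.1662, v = 475.5·(+0.20361)/0.76134 + 238.2 = 365.3670
M1: Pc = R·M1+t = (+0.18901, +0.11882, +0.79868); u = 446.8·(+0.18901)/0.79868 + 327.9 = 433.6353, v = 475.5·(+0.11882)/0.79868 + 238.2 = 308.9409
M2: Pc = R·M2+t = (+0.09730, -0.00381, +0.82846); u = 446.8·(+0.09730)/0.82846 + 327.9 = 380.3746, v = 475.5·(-0.00381)/0.82846 + 238.2 = 236.0130
M3: Pc = R·M3+t = (-0.02821, +0.08098, +0.79112); u = 446.8·(-0.02821)/0.79112 + 327.9 = 311.9690, v = 475.5·(+0.08098)/0.79112 + 238.2 = 286.8722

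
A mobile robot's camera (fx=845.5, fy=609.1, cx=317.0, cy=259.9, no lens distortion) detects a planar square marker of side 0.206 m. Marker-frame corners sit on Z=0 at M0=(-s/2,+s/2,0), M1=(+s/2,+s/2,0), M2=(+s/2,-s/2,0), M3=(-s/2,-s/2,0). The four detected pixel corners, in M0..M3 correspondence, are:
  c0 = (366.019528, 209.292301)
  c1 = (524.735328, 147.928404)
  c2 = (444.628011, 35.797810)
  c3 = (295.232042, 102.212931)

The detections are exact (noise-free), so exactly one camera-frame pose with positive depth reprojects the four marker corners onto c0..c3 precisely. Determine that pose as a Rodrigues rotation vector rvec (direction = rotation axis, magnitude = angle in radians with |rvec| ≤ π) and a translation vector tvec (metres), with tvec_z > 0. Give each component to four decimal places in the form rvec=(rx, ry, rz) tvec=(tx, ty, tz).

Intrinsics K: fx=845.5, fy=609.1, cx=317.0, cy=259.9
Marker side s = 0.206 m; corners in marker frame (Z=0):
  M0 = (-0.1030, +0.1030, 0)
  M1 = (+0.1030, +0.1030, 0)
  M2 = (+0.1030, -0.1030, 0)
  M3 = (-0.1030, -0.1030, 0)
Detected image corners:
  c0 = (366.019528, 209.292301) px
  c1 = (524.735328, 147.928404) px
  c2 = (444.628011, 35.797810) px
  c3 = (295.232042, 102.212931) px
Planar DLT: solve 8×8 A·h = b for H (H[2,2]=1):
  H  [+622.27817 +307.14856 +404.65992]
  H  [-348.35819 +513.94301 +124.01021]
  H  [-0.30720 -0.14322 +1.00000]
B = K⁻¹H; ‖b₁‖=1.006578, ‖b₂‖=1.006578; λ = 2/(‖b₁‖+‖b₂‖) = 0.993465, sign → tz>0 ⇒ λ=+0.993465
r₁ = λ·B[:,0] = (+0.84560,-0.43796,-0.30519); r₂ = λ·B[:,1] = (+0.41425,+0.89897,-0.14229)
r₃ = r₁×r₂ = (+0.33668,-0.00611,+0.94160); SVD([r₁ r₂ r₃]) → R = UVᵀ:
  R  [+0.84560 +0.41425 +0.33668]
  R  [-0.43796 +0.89897 -0.00611]
  R  [-0.30519 -0.14229 +0.94160]
t = (+0.10300, -0.22164, +0.99347) m
tr R = 2.686178; θ = arccos((tr R − 1)/2) = 0.567795 rad = 32.532°
axis k = ((R−Rᵀ)₃₂, (R−Rᵀ)₁₃, (R−Rᵀ)₂₁) / (2 sinθ) = (-0.126613, +0.596787, -0.792347)
rvec = θ·k = (-0.071890, +0.338852, -0.449891)

rvec=(-0.0719, 0.3389, -0.4499) tvec=(0.1030, -0.2216, 0.9935)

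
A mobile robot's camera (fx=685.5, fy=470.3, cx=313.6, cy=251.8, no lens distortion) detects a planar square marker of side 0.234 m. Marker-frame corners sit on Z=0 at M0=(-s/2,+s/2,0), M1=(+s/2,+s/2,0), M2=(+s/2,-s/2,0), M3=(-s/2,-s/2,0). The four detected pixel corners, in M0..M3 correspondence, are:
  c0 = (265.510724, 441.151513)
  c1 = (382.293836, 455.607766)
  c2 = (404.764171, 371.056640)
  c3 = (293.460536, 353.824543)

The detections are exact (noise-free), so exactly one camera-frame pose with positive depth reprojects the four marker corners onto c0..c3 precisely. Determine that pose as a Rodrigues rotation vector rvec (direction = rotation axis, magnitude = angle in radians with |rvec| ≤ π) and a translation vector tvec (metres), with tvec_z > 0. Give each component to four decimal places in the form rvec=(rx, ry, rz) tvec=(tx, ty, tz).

Intrinsics K: fx=685.5, fy=470.3, cx=313.6, cy=251.8
Marker side s = 0.234 m; corners in marker frame (Z=0):
  M0 = (-0.1170, +0.1170, 0)
  M1 = (+0.1170, +0.1170, 0)
  M2 = (+0.1170, -0.1170, 0)
  M3 = (-0.1170, -0.1170, 0)
Detected image corners:
  c0 = (265.510724, 441.151513) px
  c1 = (382.293836, 455.607766) px
  c2 = (404.764171, 371.056640) px
  c3 = (293.460536, 353.824543) px
Planar DLT: solve 8×8 A·h = b for H (H[2,2]=1):
  H  [+544.00545 -164.02736 +337.88255]
  H  [+136.34218 +299.04641 +404.72230]
  H  [+0.16900 -0.16797 +1.00000]
B = K⁻¹H; ‖b₁‖=0.762482, ‖b₂‖=0.762482; λ = 2/(‖b₁‖+‖b₂‖) = 1.311506, sign → tz>0 ⇒ λ=+1.311506
r₁ = λ·B[:,0] = (+0.93940,+0.26154,+0.22165); r₂ = λ·B[:,1] = (-0.21304,+0.95188,-0.22030)
r₃ = r₁×r₂ = (-0.26860,+0.15973,+0.94992); SVD([r₁ r₂ r₃]) → R = UVᵀ:
  R  [+0.93940 -0.21304 -0.26860]
  R  [+0.26154 +0.95188 +0.15973]
  R  [+0.22165 -0.22030 +0.94992]
t = (+0.04646, +0.42645, +1.31151) m
tr R = 2.841200; θ = arccos((tr R − 1)/2) = 0.401183 rad = 22.986°
axis k = ((R−Rᵀ)₃₂, (R−Rᵀ)₁₃, (R−Rᵀ)₂₁) / (2 sinθ) = (-0.486572, -0.627706, +0.607645)
rvec = θ·k = (-0.195204, -0.251825, +0.243777)

rvec=(-0.1952, -0.2518, 0.2438) tvec=(0.0465, 0.4264, 1.3115)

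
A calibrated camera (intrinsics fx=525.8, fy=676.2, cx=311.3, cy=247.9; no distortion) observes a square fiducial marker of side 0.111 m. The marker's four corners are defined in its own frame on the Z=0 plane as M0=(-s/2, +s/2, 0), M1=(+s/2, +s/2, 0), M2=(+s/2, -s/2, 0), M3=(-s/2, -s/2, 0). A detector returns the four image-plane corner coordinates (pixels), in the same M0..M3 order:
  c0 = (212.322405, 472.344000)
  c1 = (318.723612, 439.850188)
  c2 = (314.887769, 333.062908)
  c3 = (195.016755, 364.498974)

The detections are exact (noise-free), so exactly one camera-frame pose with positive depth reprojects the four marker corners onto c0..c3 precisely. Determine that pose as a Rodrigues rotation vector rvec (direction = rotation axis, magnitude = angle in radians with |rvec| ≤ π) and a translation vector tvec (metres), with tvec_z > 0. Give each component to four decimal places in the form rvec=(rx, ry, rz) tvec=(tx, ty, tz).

Intrinsics K: fx=525.8, fy=676.2, cx=311.3, cy=247.9
Marker side s = 0.111 m; corners in marker frame (Z=0):
  M0 = (-0.0555, +0.0555, 0)
  M1 = (+0.0555, +0.0555, 0)
  M2 = (+0.0555, -0.0555, 0)
  M3 = (-0.0555, -0.0555, 0)
Detected image corners:
  c0 = (212.322405, 472.344000) px
  c1 = (318.723612, 439.850188) px
  c2 = (314.887769, 333.062908) px
  c3 = (195.016755, 364.498974) px
Planar DLT: solve 8×8 A·h = b for H (H[2,2]=1):
  H  [+1119.12965 +363.36632 +261.78847]
  H  [-128.38824 +1383.42645 +405.17037]
  H  [+0.39722 +1.03548 +1.00000]
B = K⁻¹H; ‖b₁‖=1.963354, ‖b₂‖=1.963354; λ = 2/(‖b₁‖+‖b₂‖) = 0.509332, sign → tz>0 ⇒ λ=+0.509332
r₁ = λ·B[:,0] = (+0.96430,-0.17088,+0.20232); r₂ = λ·B[:,1] = (+0.03974,+0.84868,+0.52741)
r₃ = r₁×r₂ = (-0.26183,-0.50054,+0.82517); SVD([r₁ r₂ r₃]) → R = UVᵀ:
  R  [+0.96430 +0.03974 -0.26183]
  R  [-0.17088 +0.84868 -0.50054]
  R  [+0.20232 +0.52741 +0.82517]
t = (-0.04796, +0.11846, +0.50933) m
tr R = 2.638154; θ = arccos((tr R − 1)/2) = 0.610996 rad = 35.008°
axis k = ((R−Rᵀ)₃₂, (R−Rᵀ)₁₃, (R−Rᵀ)₂₁) / (2 sinθ) = (+0.895913, -0.404530, -0.183561)
rvec = θ·k = (+0.547400, -0.247166, -0.112155)

rvec=(0.5474, -0.2472, -0.1122) tvec=(-0.0480, 0.1185, 0.5093)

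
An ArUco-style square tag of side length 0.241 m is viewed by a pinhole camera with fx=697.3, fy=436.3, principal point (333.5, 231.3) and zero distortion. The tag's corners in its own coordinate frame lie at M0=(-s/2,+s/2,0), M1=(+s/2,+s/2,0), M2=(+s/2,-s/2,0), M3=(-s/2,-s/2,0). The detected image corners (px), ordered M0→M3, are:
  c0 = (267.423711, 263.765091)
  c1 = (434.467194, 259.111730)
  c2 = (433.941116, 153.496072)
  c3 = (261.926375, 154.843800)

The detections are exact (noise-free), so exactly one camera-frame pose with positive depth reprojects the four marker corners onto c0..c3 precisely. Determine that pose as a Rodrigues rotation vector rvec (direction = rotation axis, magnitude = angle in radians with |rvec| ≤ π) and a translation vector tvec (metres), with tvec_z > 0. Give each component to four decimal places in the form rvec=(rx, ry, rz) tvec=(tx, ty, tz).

Intrinsics K: fx=697.3, fy=436.3, cx=333.5, cy=231.3
Marker side s = 0.241 m; corners in marker frame (Z=0):
  M0 = (-0.1205, +0.1205, 0)
  M1 = (+0.1205, +0.1205, 0)
  M2 = (+0.1205, -0.1205, 0)
  M3 = (-0.1205, -0.1205, 0)
Detected image corners:
  c0 = (267.423711, 263.765091) px
  c1 = (434.467194, 259.111730) px
  c2 = (433.941116, 153.496072) px
  c3 = (261.926375, 154.843800) px
Planar DLT: solve 8×8 A·h = b for H (H[2,2]=1):
  H  [+749.14104 +54.03755 +350.80142]
  H  [+14.71643 +469.78938 +208.55177]
  H  [+0.13121 +0.11935 +1.00000]
B = K⁻¹H; ‖b₁‖=1.020695, ‖b₂‖=1.020695; λ = 2/(‖b₁‖+‖b₂‖) = 0.979725, sign → tz>0 ⇒ λ=+0.979725
r₁ = λ·B[:,0] = (+0.99108,-0.03510,+0.12855); r₂ = λ·B[:,1] = (+0.02000,+0.99294,+0.11693)
r₃ = r₁×r₂ = (-0.13174,-0.11331,+0.98479); SVD([r₁ r₂ r₃]) → R = UVᵀ:
  R  [+0.99108 +0.02000 -0.13174]
  R  [-0.03510 +0.99294 -0.11331]
  R  [+0.12855 +0.11693 +0.98479]
t = (+0.02431, -0.05108, +0.97972) m
tr R = 2.968808; θ = arccos((tr R − 1)/2) = 0.176844 rad = 10.132°
axis k = ((R−Rᵀ)₃₂, (R−Rᵀ)₁₃, (R−Rᵀ)₂₁) / (2 sinθ) = (+0.654365, -0.739783, -0.156612)
rvec = θ·k = (+0.115721, -0.130826, -0.027696)

rvec=(0.1157, -0.1308, -0.0277) tvec=(0.0243, -0.0511, 0.9797)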